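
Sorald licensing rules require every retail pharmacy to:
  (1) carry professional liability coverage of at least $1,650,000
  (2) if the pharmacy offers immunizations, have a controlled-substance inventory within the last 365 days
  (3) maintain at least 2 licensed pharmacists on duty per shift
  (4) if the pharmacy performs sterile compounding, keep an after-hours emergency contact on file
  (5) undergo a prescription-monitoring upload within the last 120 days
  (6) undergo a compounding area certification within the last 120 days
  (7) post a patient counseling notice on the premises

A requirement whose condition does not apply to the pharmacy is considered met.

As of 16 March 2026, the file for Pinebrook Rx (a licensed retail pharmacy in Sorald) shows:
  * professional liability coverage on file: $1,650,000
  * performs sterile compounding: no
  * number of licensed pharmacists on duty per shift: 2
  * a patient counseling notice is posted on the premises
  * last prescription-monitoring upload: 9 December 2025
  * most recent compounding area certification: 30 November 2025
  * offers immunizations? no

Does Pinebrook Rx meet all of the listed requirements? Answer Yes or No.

Yes

1. professional liability coverage $1,650,000 ≥ $1,650,000 → met
2. condition 'offers immunizations' does not hold → requirement n/a → met
3. licensed pharmacists on duty per shift 2 ≥ 2 → met
4. condition 'performs sterile compounding' does not hold → requirement n/a → met
5. prescription-monitoring upload 97 days ago vs limit 120 → met
6. compounding area certification 106 days ago vs limit 120 → met
7. patient counseling notice present → met
All met.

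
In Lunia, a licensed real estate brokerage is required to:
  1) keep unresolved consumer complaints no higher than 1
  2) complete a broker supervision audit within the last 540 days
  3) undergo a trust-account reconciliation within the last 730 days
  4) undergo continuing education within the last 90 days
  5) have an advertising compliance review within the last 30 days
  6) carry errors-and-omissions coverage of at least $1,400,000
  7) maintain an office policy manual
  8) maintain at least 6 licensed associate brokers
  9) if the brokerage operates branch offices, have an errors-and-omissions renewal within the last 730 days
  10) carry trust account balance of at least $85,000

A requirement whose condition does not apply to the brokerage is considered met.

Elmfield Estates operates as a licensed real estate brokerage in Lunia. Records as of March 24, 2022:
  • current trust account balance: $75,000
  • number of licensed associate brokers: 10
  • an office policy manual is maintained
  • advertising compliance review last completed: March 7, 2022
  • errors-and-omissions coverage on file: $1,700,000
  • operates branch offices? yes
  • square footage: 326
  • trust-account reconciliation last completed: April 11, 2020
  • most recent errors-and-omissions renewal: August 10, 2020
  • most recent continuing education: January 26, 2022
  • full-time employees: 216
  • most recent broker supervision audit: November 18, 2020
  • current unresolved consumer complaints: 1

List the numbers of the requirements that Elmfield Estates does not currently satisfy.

1. unresolved consumer complaints 1 ≤ 1 → met
2. broker supervision audit 491 days ago vs limit 540 → met
3. trust-account reconciliation 712 days ago vs limit 730 → met
4. continuing education 57 days ago vs limit 90 → met
5. advertising compliance review 17 days ago vs limit 30 → met
6. errors-and-omissions coverage $1,700,000 ≥ $1,400,000 → met
7. office policy manual present → met
8. licensed associate brokers 10 ≥ 6 → met
9. condition 'operates branch offices' holds; errors-and-omissions renewal 591 days ago vs limit 730 → met
10. trust account balance $75,000 < $85,000 → not met
Not met: 10

10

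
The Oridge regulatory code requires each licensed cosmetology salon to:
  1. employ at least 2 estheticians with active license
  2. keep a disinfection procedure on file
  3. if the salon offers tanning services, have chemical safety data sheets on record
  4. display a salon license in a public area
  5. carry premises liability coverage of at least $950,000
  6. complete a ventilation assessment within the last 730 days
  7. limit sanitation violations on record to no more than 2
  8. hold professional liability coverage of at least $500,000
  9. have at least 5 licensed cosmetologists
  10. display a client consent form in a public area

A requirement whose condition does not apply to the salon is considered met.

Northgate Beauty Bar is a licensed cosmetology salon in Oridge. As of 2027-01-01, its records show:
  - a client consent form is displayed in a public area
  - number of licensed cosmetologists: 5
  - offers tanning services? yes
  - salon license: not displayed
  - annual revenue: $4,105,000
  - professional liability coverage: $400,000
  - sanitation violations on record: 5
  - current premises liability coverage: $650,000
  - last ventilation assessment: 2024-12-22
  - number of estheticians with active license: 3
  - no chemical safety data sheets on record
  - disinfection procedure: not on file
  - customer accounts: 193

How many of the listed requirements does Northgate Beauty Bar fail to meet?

1. estheticians with active license 3 ≥ 2 → met
2. disinfection procedure absent → not met
3. condition 'offers tanning services' holds; chemical safety data sheets absent → not met
4. salon license absent → not met
5. premises liability coverage $650,000 < $950,000 → not met
6. ventilation assessment 740 days ago vs limit 730 → not met
7. sanitation violations on record 5 > 2 → not met
8. professional liability coverage $400,000 < $500,000 → not met
9. licensed cosmetologists 5 ≥ 5 → met
10. client consent form present → met
Not met: 7 of 10

7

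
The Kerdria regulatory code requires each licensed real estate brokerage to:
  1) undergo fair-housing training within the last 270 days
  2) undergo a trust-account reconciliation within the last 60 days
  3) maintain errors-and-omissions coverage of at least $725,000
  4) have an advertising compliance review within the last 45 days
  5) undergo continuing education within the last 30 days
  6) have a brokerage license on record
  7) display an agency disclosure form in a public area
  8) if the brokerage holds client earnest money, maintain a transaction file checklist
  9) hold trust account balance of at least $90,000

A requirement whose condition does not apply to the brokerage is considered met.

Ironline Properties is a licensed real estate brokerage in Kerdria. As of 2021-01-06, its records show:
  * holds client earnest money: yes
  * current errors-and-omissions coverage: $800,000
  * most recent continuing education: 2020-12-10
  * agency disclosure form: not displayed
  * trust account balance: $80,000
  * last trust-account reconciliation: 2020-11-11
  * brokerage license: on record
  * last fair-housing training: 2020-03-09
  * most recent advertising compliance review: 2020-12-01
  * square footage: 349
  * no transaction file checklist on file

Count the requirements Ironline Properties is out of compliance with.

1. fair-housing training 303 days ago vs limit 270 → not met
2. trust-account reconciliation 56 days ago vs limit 60 → met
3. errors-and-omissions coverage $800,000 ≥ $725,000 → met
4. advertising compliance review 36 days ago vs limit 45 → met
5. continuing education 27 days ago vs limit 30 → met
6. brokerage license present → met
7. agency disclosure form absent → not met
8. condition 'holds client earnest money' holds; transaction file checklist absent → not met
9. trust account balance $80,000 < $90,000 → not met
Not met: 4 of 9

4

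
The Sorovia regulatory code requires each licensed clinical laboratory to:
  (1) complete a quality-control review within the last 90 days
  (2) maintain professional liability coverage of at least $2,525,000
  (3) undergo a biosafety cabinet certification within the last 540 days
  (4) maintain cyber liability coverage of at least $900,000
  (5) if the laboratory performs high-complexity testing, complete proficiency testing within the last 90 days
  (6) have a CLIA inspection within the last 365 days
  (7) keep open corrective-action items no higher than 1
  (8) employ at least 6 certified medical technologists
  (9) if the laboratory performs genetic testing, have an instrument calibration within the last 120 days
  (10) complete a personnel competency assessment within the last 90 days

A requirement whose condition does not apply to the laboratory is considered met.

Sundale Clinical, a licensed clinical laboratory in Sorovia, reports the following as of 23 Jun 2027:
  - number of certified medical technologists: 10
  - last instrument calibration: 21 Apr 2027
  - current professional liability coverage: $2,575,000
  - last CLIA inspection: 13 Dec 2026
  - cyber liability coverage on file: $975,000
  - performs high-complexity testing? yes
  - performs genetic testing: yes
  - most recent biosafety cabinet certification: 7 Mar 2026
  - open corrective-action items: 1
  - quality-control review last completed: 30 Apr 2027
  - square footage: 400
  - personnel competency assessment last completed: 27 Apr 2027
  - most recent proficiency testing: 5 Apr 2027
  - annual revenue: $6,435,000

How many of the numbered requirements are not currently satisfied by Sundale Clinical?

0

1. quality-control review 54 days ago vs limit 90 → met
2. professional liability coverage $2,575,000 ≥ $2,525,000 → met
3. biosafety cabinet certification 473 days ago vs limit 540 → met
4. cyber liability coverage $975,000 ≥ $900,000 → met
5. condition 'performs high-complexity testing' holds; proficiency testing 79 days ago vs limit 90 → met
6. CLIA inspection 192 days ago vs limit 365 → met
7. open corrective-action items 1 ≤ 1 → met
8. certified medical technologists 10 ≥ 6 → met
9. condition 'performs genetic testing' holds; instrument calibration 63 days ago vs limit 120 → met
10. personnel competency assessment 57 days ago vs limit 90 → met
Not met: 0 of 10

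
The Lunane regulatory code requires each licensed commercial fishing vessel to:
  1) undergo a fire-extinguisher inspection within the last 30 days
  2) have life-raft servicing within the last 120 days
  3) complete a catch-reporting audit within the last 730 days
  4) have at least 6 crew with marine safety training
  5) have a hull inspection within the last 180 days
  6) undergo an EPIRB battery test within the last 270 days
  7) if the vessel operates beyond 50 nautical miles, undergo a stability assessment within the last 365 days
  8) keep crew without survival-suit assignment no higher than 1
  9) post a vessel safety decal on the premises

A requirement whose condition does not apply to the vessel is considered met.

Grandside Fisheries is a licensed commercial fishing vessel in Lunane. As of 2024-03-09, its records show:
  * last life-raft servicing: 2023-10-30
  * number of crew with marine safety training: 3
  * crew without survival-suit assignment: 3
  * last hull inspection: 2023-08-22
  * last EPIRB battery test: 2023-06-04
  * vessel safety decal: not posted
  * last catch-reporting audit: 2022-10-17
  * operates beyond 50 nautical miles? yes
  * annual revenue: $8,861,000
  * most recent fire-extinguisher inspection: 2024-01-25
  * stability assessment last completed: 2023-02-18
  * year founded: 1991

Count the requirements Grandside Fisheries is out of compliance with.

1. fire-extinguisher inspection 44 days ago vs limit 30 → not met
2. life-raft servicing 131 days ago vs limit 120 → not met
3. catch-reporting audit 509 days ago vs limit 730 → met
4. crew with marine safety training 3 < 6 → not met
5. hull inspection 200 days ago vs limit 180 → not met
6. EPIRB battery test 279 days ago vs limit 270 → not met
7. condition 'operates beyond 50 nautical miles' holds; stability assessment 385 days ago vs limit 365 → not met
8. crew without survival-suit assignment 3 > 1 → not met
9. vessel safety decal absent → not met
Not met: 8 of 9

8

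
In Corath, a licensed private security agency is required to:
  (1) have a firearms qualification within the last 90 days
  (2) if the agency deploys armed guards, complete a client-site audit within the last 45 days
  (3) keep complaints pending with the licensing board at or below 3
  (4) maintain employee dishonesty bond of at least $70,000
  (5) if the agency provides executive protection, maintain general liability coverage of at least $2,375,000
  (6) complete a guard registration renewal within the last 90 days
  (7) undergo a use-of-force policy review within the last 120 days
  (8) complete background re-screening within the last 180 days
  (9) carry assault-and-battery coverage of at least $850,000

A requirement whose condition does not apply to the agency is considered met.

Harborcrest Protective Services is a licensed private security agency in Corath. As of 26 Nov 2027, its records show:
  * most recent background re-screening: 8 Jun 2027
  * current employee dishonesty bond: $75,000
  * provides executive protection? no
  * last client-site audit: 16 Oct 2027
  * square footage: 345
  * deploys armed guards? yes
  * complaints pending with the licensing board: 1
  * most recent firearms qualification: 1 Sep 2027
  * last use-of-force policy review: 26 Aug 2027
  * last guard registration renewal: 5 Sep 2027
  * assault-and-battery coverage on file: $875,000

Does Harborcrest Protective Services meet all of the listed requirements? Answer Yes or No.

1. firearms qualification 86 days ago vs limit 90 → met
2. condition 'deploys armed guards' holds; client-site audit 41 days ago vs limit 45 → met
3. complaints pending with the licensing board 1 ≤ 3 → met
4. employee dishonesty bond $75,000 ≥ $70,000 → met
5. condition 'provides executive protection' does not hold → requirement n/a → met
6. guard registration renewal 82 days ago vs limit 90 → met
7. use-of-force policy review 92 days ago vs limit 120 → met
8. background re-screening 171 days ago vs limit 180 → met
9. assault-and-battery coverage $875,000 ≥ $850,000 → met
All met.

Yes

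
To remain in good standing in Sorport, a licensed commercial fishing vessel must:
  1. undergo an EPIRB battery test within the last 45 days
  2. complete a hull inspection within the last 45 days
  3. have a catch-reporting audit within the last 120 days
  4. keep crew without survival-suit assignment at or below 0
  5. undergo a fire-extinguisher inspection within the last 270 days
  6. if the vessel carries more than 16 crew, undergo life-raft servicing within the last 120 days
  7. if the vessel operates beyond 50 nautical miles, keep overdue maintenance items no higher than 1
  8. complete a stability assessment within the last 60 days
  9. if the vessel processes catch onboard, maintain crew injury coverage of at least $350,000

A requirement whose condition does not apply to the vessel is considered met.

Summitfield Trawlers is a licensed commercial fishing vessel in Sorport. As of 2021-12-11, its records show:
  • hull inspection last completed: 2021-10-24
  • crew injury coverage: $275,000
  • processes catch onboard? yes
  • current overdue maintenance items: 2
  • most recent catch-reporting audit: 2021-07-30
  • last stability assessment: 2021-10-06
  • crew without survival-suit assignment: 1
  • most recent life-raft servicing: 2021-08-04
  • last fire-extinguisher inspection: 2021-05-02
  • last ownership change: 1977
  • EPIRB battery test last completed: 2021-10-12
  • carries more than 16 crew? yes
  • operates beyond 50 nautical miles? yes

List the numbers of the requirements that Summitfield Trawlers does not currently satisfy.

1, 2, 3, 4, 6, 7, 8, 9

1. EPIRB battery test 60 days ago vs limit 45 → not met
2. hull inspection 48 days ago vs limit 45 → not met
3. catch-reporting audit 134 days ago vs limit 120 → not met
4. crew without survival-suit assignment 1 > 0 → not met
5. fire-extinguisher inspection 223 days ago vs limit 270 → met
6. condition 'carries more than 16 crew' holds; life-raft servicing 129 days ago vs limit 120 → not met
7. condition 'operates beyond 50 nautical miles' holds; overdue maintenance items 2 > 1 → not met
8. stability assessment 66 days ago vs limit 60 → not met
9. condition 'processes catch onboard' holds; crew injury coverage $275,000 < $350,000 → not met
Not met: 1, 2, 3, 4, 6, 7, 8, 9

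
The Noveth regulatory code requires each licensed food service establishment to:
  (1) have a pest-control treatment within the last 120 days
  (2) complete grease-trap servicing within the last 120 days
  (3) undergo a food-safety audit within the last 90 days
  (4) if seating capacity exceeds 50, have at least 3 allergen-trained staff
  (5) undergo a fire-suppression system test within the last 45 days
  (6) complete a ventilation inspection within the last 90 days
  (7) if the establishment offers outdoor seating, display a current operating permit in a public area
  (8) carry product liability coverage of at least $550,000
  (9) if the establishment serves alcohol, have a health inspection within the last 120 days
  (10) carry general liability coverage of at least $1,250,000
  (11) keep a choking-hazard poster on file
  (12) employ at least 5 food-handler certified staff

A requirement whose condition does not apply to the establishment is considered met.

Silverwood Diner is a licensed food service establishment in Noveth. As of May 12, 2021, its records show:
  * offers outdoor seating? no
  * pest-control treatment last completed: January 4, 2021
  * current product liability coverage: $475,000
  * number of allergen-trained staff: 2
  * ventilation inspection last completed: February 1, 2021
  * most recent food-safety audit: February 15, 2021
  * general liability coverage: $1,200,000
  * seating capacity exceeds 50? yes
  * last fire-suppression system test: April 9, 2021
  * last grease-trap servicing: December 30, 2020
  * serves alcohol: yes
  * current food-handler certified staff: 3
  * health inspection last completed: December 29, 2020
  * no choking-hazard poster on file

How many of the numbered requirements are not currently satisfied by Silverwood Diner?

9

1. pest-control treatment 128 days ago vs limit 120 → not met
2. grease-trap servicing 133 days ago vs limit 120 → not met
3. food-safety audit 86 days ago vs limit 90 → met
4. condition 'seating capacity exceeds 50' holds; allergen-trained staff 2 < 3 → not met
5. fire-suppression system test 33 days ago vs limit 45 → met
6. ventilation inspection 100 days ago vs limit 90 → not met
7. condition 'offers outdoor seating' does not hold → requirement n/a → met
8. product liability coverage $475,000 < $550,000 → not met
9. condition 'serves alcohol' holds; health inspection 134 days ago vs limit 120 → not met
10. general liability coverage $1,200,000 < $1,250,000 → not met
11. choking-hazard poster absent → not met
12. food-handler certified staff 3 < 5 → not met
Not met: 9 of 12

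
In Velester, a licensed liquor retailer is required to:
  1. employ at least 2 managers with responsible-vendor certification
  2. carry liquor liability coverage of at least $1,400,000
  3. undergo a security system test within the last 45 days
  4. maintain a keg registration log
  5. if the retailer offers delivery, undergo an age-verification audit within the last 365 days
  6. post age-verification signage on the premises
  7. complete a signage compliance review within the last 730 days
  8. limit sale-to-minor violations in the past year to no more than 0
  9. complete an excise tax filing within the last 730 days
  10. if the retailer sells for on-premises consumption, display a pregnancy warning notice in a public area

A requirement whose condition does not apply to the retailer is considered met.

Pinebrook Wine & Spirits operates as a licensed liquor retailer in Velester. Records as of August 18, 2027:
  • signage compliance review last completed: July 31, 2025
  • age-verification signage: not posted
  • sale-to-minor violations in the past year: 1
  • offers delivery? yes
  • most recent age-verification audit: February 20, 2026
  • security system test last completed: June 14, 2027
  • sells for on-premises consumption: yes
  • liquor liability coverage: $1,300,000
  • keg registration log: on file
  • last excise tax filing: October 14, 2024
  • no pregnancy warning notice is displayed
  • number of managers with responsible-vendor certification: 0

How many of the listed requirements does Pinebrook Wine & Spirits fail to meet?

9

1. managers with responsible-vendor certification 0 < 2 → not met
2. liquor liability coverage $1,300,000 < $1,400,000 → not met
3. security system test 65 days ago vs limit 45 → not met
4. keg registration log present → met
5. condition 'offers delivery' holds; age-verification audit 544 days ago vs limit 365 → not met
6. age-verification signage absent → not met
7. signage compliance review 748 days ago vs limit 730 → not met
8. sale-to-minor violations in the past year 1 > 0 → not met
9. excise tax filing 1038 days ago vs limit 730 → not met
10. condition 'sells for on-premises consumption' holds; pregnancy warning notice absent → not met
Not met: 9 of 10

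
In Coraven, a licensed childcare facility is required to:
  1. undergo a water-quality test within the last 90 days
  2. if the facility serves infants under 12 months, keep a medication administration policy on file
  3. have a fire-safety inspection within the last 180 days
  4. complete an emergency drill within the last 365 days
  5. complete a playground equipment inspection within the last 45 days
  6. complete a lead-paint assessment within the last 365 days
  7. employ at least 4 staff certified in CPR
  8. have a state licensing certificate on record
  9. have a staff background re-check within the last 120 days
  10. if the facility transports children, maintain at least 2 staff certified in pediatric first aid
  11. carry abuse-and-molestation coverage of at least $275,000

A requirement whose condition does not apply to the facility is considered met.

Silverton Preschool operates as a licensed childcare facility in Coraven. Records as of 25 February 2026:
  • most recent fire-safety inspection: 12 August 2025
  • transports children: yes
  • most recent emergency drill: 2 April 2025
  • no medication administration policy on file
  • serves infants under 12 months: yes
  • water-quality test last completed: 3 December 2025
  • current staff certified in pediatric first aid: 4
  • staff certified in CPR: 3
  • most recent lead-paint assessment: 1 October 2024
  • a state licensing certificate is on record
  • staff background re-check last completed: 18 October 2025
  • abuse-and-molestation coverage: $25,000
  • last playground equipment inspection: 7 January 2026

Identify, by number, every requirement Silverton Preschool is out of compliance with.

2, 3, 5, 6, 7, 9, 11

1. water-quality test 84 days ago vs limit 90 → met
2. condition 'serves infants under 12 months' holds; medication administration policy absent → not met
3. fire-safety inspection 197 days ago vs limit 180 → not met
4. emergency drill 329 days ago vs limit 365 → met
5. playground equipment inspection 49 days ago vs limit 45 → not met
6. lead-paint assessment 512 days ago vs limit 365 → not met
7. staff certified in CPR 3 < 4 → not met
8. state licensing certificate present → met
9. staff background re-check 130 days ago vs limit 120 → not met
10. condition 'transports children' holds; staff certified in pediatric first aid 4 ≥ 2 → met
11. abuse-and-molestation coverage $25,000 < $275,000 → not met
Not met: 2, 3, 5, 6, 7, 9, 11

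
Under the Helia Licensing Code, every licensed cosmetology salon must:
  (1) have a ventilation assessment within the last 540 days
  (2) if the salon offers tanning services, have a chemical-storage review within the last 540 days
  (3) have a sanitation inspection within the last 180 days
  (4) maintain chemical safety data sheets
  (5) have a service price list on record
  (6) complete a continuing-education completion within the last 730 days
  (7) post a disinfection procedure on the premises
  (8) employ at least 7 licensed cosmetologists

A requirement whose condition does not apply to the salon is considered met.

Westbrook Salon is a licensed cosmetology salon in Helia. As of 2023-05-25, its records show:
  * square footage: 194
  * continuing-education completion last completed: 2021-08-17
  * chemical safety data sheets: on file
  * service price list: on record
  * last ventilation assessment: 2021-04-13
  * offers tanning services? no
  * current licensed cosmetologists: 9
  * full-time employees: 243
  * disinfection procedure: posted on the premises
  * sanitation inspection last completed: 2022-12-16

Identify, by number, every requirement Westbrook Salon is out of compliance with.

1. ventilation assessment 772 days ago vs limit 540 → not met
2. condition 'offers tanning services' does not hold → requirement n/a → met
3. sanitation inspection 160 days ago vs limit 180 → met
4. chemical safety data sheets present → met
5. service price list present → met
6. continuing-education completion 646 days ago vs limit 730 → met
7. disinfection procedure present → met
8. licensed cosmetologists 9 ≥ 7 → met
Not met: 1

1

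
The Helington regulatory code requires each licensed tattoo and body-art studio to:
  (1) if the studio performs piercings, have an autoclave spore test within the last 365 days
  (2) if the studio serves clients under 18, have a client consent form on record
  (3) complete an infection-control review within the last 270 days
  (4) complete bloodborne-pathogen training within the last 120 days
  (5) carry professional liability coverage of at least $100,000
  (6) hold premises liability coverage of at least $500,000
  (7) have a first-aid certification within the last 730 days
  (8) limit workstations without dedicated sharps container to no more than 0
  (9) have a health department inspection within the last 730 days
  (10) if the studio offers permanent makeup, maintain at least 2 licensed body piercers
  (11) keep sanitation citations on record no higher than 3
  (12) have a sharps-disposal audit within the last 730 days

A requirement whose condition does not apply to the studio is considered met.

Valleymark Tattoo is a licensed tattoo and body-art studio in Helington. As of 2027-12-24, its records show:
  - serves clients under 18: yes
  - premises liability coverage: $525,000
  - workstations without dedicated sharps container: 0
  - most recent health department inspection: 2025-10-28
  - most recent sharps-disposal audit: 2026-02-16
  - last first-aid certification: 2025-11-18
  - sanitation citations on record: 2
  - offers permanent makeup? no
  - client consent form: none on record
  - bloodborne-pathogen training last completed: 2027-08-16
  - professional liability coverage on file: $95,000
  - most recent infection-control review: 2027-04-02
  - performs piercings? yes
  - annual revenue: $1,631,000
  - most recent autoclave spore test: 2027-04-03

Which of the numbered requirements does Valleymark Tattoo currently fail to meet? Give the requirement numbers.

2, 4, 5, 7, 9

1. condition 'performs piercings' holds; autoclave spore test 265 days ago vs limit 365 → met
2. condition 'serves clients under 18' holds; client consent form absent → not met
3. infection-control review 266 days ago vs limit 270 → met
4. bloodborne-pathogen training 130 days ago vs limit 120 → not met
5. professional liability coverage $95,000 < $100,000 → not met
6. premises liability coverage $525,000 ≥ $500,000 → met
7. first-aid certification 766 days ago vs limit 730 → not met
8. workstations without dedicated sharps container 0 ≤ 0 → met
9. health department inspection 787 days ago vs limit 730 → not met
10. condition 'offers permanent makeup' does not hold → requirement n/a → met
11. sanitation citations on record 2 ≤ 3 → met
12. sharps-disposal audit 676 days ago vs limit 730 → met
Not met: 2, 4, 5, 7, 9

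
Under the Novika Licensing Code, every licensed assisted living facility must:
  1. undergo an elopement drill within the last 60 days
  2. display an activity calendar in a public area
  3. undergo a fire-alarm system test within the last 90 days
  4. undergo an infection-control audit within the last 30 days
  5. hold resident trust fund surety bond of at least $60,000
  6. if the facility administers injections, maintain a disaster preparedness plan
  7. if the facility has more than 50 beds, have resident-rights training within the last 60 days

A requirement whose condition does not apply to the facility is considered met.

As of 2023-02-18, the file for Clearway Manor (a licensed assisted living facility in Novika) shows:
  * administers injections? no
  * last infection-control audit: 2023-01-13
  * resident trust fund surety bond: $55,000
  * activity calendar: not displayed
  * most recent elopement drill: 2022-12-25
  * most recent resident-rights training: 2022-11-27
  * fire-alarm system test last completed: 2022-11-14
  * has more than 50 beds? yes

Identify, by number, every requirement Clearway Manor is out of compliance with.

1. elopement drill 55 days ago vs limit 60 → met
2. activity calendar absent → not met
3. fire-alarm system test 96 days ago vs limit 90 → not met
4. infection-control audit 36 days ago vs limit 30 → not met
5. resident trust fund surety bond $55,000 < $60,000 → not met
6. condition 'administers injections' does not hold → requirement n/a → met
7. condition 'has more than 50 beds' holds; resident-rights training 83 days ago vs limit 60 → not met
Not met: 2, 3, 4, 5, 7

2, 3, 4, 5, 7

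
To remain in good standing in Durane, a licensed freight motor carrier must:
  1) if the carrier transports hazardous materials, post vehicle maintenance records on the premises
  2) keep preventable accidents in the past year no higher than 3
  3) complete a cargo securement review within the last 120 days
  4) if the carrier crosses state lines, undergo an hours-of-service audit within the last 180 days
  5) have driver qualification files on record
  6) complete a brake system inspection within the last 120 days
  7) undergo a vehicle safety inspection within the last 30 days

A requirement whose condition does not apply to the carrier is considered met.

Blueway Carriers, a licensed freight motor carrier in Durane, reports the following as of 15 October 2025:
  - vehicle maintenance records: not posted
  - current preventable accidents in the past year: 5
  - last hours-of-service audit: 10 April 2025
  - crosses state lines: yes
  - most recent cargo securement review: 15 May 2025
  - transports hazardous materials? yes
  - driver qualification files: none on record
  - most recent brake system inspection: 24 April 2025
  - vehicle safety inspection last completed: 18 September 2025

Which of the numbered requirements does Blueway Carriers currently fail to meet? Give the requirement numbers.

1, 2, 3, 4, 5, 6

1. condition 'transports hazardous materials' holds; vehicle maintenance records absent → not met
2. preventable accidents in the past year 5 > 3 → not met
3. cargo securement review 153 days ago vs limit 120 → not met
4. condition 'crosses state lines' holds; hours-of-service audit 188 days ago vs limit 180 → not met
5. driver qualification files absent → not met
6. brake system inspection 174 days ago vs limit 120 → not met
7. vehicle safety inspection 27 days ago vs limit 30 → met
Not met: 1, 2, 3, 4, 5, 6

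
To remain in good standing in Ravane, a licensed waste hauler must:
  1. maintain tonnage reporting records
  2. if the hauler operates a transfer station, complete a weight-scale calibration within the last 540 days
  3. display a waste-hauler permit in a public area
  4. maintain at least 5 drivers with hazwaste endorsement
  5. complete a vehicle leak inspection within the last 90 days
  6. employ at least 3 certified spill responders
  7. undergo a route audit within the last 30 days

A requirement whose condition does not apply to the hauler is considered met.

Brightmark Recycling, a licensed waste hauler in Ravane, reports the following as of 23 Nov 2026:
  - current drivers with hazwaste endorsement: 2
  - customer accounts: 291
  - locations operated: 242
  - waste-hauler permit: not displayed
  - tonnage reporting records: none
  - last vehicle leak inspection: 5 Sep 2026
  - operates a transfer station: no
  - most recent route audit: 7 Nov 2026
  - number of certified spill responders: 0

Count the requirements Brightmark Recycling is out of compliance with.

4

1. tonnage reporting records absent → not met
2. condition 'operates a transfer station' does not hold → requirement n/a → met
3. waste-hauler permit absent → not met
4. drivers with hazwaste endorsement 2 < 5 → not met
5. vehicle leak inspection 79 days ago vs limit 90 → met
6. certified spill responders 0 < 3 → not met
7. route audit 16 days ago vs limit 30 → met
Not met: 4 of 7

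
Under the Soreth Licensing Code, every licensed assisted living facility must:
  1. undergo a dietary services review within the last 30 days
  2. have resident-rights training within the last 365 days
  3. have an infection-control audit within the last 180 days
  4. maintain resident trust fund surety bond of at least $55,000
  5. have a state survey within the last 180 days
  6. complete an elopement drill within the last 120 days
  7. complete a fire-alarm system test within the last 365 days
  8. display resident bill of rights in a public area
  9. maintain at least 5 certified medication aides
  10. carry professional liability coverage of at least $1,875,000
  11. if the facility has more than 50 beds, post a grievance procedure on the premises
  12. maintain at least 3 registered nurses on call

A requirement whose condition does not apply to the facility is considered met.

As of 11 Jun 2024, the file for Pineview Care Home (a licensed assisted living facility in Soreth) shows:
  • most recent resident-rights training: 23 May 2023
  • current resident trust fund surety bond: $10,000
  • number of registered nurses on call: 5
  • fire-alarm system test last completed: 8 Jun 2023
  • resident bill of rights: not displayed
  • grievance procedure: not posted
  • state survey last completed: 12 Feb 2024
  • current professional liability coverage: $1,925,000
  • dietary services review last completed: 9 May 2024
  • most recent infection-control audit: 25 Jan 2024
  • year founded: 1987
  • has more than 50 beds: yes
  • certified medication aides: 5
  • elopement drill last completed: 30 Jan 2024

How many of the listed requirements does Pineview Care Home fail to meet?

7

1. dietary services review 33 days ago vs limit 30 → not met
2. resident-rights training 385 days ago vs limit 365 → not met
3. infection-control audit 138 days ago vs limit 180 → met
4. resident trust fund surety bond $10,000 < $55,000 → not met
5. state survey 120 days ago vs limit 180 → met
6. elopement drill 133 days ago vs limit 120 → not met
7. fire-alarm system test 369 days ago vs limit 365 → not met
8. resident bill of rights absent → not met
9. certified medication aides 5 ≥ 5 → met
10. professional liability coverage $1,925,000 ≥ $1,875,000 → met
11. condition 'has more than 50 beds' holds; grievance procedure absent → not met
12. registered nurses on call 5 ≥ 3 → met
Not met: 7 of 12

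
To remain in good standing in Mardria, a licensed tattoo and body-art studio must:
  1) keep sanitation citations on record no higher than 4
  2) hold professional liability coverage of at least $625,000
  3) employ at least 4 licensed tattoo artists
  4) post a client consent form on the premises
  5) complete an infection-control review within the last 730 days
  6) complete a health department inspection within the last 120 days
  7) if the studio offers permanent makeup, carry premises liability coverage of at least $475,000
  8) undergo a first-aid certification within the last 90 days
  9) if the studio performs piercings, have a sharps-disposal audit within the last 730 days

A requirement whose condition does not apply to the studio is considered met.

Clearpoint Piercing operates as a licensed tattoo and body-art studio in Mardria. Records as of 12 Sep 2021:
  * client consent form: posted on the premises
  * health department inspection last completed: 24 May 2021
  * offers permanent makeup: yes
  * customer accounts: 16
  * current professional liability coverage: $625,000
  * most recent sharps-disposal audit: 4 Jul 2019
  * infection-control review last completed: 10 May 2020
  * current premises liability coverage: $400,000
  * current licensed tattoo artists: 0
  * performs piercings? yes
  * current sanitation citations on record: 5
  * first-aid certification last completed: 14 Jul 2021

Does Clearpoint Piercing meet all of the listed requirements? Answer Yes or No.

1. sanitation citations on record 5 > 4 → not met
2. professional liability coverage $625,000 ≥ $625,000 → met
3. licensed tattoo artists 0 < 4 → not met
4. client consent form present → met
5. infection-control review 490 days ago vs limit 730 → met
6. health department inspection 111 days ago vs limit 120 → met
7. condition 'offers permanent makeup' holds; premises liability coverage $400,000 < $475,000 → not met
8. first-aid certification 60 days ago vs limit 90 → met
9. condition 'performs piercings' holds; sharps-disposal audit 801 days ago vs limit 730 → not met
Not met: 1, 3, 7, 9

No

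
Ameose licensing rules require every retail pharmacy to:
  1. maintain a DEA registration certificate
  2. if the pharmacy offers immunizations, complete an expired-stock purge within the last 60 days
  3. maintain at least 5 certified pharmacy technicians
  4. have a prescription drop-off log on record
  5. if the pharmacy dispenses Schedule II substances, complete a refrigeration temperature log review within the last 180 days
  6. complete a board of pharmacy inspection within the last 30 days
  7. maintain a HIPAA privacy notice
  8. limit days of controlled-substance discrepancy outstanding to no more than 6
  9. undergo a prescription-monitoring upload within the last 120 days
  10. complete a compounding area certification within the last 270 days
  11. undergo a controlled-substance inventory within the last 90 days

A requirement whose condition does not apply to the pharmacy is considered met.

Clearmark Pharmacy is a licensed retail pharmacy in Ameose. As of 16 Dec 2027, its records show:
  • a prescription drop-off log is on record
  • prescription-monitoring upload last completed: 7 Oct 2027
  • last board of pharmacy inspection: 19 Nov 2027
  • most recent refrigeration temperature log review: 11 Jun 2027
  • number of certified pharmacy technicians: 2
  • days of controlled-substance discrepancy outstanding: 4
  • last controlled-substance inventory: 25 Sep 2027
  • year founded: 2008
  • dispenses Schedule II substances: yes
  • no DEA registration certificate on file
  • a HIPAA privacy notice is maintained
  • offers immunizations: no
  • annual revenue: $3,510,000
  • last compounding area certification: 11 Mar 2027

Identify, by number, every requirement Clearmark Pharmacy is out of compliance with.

1, 3, 5, 10

1. DEA registration certificate absent → not met
2. condition 'offers immunizations' does not hold → requirement n/a → met
3. certified pharmacy technicians 2 < 5 → not met
4. prescription drop-off log present → met
5. condition 'dispenses Schedule II substances' holds; refrigeration temperature log review 188 days ago vs limit 180 → not met
6. board of pharmacy inspection 27 days ago vs limit 30 → met
7. HIPAA privacy notice present → met
8. days of controlled-substance discrepancy outstanding 4 ≤ 6 → met
9. prescription-monitoring upload 70 days ago vs limit 120 → met
10. compounding area certification 280 days ago vs limit 270 → not met
11. controlled-substance inventory 82 days ago vs limit 90 → met
Not met: 1, 3, 5, 10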